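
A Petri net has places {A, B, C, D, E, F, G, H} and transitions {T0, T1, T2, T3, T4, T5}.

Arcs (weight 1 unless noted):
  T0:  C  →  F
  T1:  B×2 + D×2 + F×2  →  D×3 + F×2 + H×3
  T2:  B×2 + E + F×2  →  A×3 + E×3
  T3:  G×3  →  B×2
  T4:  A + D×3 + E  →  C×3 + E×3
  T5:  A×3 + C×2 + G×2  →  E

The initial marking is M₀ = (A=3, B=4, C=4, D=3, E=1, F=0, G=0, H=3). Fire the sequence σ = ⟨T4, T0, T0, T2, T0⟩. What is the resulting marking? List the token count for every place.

step 1: fire T4:  (A=3, B=4, C=4, D=3, E=1, F=0, G=0, H=3) → (A=2, B=4, C=7, D=0, E=3, F=0, G=0, H=3)
step 2: fire T0:  (A=2, B=4, C=7, D=0, E=3, F=0, G=0, H=3) → (A=2, B=4, C=6, D=0, E=3, F=1, G=0, H=3)
step 3: fire T0:  (A=2, B=4, C=6, D=0, E=3, F=1, G=0, H=3) → (A=2, B=4, C=5, D=0, E=3, F=2, G=0, H=3)
step 4: fire T2:  (A=2, B=4, C=5, D=0, E=3, F=2, G=0, H=3) → (A=5, B=2, C=5, D=0, E=5, F=0, G=0, H=3)
step 5: fire T0:  (A=5, B=2, C=5, D=0, E=5, F=0, G=0, H=3) → (A=5, B=2, C=4, D=0, E=5, F=1, G=0, H=3)

(A=5, B=2, C=4, D=0, E=5, F=1, G=0, H=3)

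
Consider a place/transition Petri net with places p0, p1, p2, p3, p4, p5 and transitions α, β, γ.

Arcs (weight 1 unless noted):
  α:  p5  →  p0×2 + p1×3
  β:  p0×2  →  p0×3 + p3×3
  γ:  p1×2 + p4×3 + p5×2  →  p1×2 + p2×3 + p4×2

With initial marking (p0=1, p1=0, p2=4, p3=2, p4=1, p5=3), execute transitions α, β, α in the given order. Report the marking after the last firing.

step 1: fire α:  (p0=1, p1=0, p2=4, p3=2, p4=1, p5=3) → (p0=3, p1=3, p2=4, p3=2, p4=1, p5=2)
step 2: fire β:  (p0=3, p1=3, p2=4, p3=2, p4=1, p5=2) → (p0=4, p1=3, p2=4, p3=5, p4=1, p5=2)
step 3: fire α:  (p0=4, p1=3, p2=4, p3=5, p4=1, p5=2) → (p0=6, p1=6, p2=4, p3=5, p4=1, p5=1)

(p0=6, p1=6, p2=4, p3=5, p4=1, p5=1)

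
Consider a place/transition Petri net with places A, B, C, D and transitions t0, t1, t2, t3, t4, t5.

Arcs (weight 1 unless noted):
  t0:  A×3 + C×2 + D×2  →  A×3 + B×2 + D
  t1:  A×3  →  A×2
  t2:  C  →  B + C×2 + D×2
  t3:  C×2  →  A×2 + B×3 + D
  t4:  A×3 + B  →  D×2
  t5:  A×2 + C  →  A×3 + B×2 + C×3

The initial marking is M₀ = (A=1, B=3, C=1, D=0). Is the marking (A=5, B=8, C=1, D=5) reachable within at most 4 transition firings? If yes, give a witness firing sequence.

NO — not reachable within 4 firings

depth 0: 1 marking
depth 1: 2 markings reached so far
depth 2: 4 markings reached so far
depth 3: 8 markings reached so far
depth 4: 13 markings reached so far
target is not among the 13 markings reachable within 4 steps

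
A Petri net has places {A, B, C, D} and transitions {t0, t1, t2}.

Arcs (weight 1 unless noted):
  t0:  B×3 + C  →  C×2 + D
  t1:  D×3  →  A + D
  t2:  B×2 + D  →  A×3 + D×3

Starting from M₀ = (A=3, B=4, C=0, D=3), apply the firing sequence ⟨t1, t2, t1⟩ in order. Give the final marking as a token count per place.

(A=8, B=2, C=0, D=1)

step 1: fire t1:  (A=3, B=4, C=0, D=3) → (A=4, B=4, C=0, D=1)
step 2: fire t2:  (A=4, B=4, C=0, D=1) → (A=7, B=2, C=0, D=3)
step 3: fire t1:  (A=7, B=2, C=0, D=3) → (A=8, B=2, C=0, D=1)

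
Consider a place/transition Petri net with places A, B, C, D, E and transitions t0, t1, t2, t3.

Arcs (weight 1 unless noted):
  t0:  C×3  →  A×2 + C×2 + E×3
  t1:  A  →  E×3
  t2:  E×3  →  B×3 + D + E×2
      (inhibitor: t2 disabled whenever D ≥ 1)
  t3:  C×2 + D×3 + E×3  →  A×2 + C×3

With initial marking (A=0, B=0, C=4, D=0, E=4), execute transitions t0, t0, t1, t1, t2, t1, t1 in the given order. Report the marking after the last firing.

(A=0, B=3, C=2, D=1, E=21)

step 1: fire t0:  (A=0, B=0, C=4, D=0, E=4) → (A=2, B=0, C=3, D=0, E=7)
step 2: fire t0:  (A=2, B=0, C=3, D=0, E=7) → (A=4, B=0, C=2, D=0, E=10)
step 3: fire t1:  (A=4, B=0, C=2, D=0, E=10) → (A=3, B=0, C=2, D=0, E=13)
step 4: fire t1:  (A=3, B=0, C=2, D=0, E=13) → (A=2, B=0, C=2, D=0, E=16)
step 5: fire t2:  (A=2, B=0, C=2, D=0, E=16) → (A=2, B=3, C=2, D=1, E=15)
step 6: fire t1:  (A=2, B=3, C=2, D=1, E=15) → (A=1, B=3, C=2, D=1, E=18)
step 7: fire t1:  (A=1, B=3, C=2, D=1, E=18) → (A=0, B=3, C=2, D=1, E=21)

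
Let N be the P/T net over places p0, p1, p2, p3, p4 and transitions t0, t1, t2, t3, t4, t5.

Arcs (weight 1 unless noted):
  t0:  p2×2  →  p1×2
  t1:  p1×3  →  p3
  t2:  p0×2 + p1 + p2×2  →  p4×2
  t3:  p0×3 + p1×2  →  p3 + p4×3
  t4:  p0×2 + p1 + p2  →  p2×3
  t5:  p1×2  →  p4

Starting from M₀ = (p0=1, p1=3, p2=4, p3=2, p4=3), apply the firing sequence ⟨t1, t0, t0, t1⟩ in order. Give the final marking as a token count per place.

step 1: fire t1:  (p0=1, p1=3, p2=4, p3=2, p4=3) → (p0=1, p1=0, p2=4, p3=3, p4=3)
step 2: fire t0:  (p0=1, p1=0, p2=4, p3=3, p4=3) → (p0=1, p1=2, p2=2, p3=3, p4=3)
step 3: fire t0:  (p0=1, p1=2, p2=2, p3=3, p4=3) → (p0=1, p1=4, p2=0, p3=3, p4=3)
step 4: fire t1:  (p0=1, p1=4, p2=0, p3=3, p4=3) → (p0=1, p1=1, p2=0, p3=4, p4=3)

(p0=1, p1=1, p2=0, p3=4, p4=3)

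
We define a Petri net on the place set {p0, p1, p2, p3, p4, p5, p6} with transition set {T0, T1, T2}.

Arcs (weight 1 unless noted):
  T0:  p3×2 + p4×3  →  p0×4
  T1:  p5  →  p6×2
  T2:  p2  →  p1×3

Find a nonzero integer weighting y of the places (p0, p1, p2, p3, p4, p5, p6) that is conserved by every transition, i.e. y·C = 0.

Incidence matrix C (rows=places, cols=transitions):
       T0   T1   T2
   p0   4    0    0
   p1   0    0    3
   p2   0    0   -1
   p3  -2    0    0
   p4  -3    0    0
   p5   0   -1    0
   p6   0    2    0

Candidate y = [0, 1, 3, 0, 0, 0, 0]; check y·C column-wise:
  col T0: 0·4 + 1·0 + 3·0 + 0·-2 + 0·-3 = 0
  col T1: 1·0 + 3·0 + 0·-1 + 0·2 = 0
  col T2: 1·3 + 3·-1 = 0

y = (p0:0, p1:1, p2:3, p3:0, p4:0, p5:0, p6:0)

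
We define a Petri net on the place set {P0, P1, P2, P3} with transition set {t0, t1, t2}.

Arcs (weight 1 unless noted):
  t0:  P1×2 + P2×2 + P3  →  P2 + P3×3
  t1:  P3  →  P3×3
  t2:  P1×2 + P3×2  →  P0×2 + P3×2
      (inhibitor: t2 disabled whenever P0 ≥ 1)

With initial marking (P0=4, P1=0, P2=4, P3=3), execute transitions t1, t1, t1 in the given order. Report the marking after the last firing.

(P0=4, P1=0, P2=4, P3=9)

step 1: fire t1:  (P0=4, P1=0, P2=4, P3=3) → (P0=4, P1=0, P2=4, P3=5)
step 2: fire t1:  (P0=4, P1=0, P2=4, P3=5) → (P0=4, P1=0, P2=4, P3=7)
step 3: fire t1:  (P0=4, P1=0, P2=4, P3=7) → (P0=4, P1=0, P2=4, P3=9)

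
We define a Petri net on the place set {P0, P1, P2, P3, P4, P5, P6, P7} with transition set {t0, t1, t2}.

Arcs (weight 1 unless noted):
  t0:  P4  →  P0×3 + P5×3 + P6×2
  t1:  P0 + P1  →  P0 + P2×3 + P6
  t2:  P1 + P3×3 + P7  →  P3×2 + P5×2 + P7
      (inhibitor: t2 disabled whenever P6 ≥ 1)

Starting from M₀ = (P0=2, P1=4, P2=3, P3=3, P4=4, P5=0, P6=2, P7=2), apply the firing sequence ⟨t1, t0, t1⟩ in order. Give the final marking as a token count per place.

(P0=5, P1=2, P2=9, P3=3, P4=3, P5=3, P6=6, P7=2)

step 1: fire t1:  (P0=2, P1=4, P2=3, P3=3, P4=4, P5=0, P6=2, P7=2) → (P0=2, P1=3, P2=6, P3=3, P4=4, P5=0, P6=3, P7=2)
step 2: fire t0:  (P0=2, P1=3, P2=6, P3=3, P4=4, P5=0, P6=3, P7=2) → (P0=5, P1=3, P2=6, P3=3, P4=3, P5=3, P6=5, P7=2)
step 3: fire t1:  (P0=5, P1=3, P2=6, P3=3, P4=3, P5=3, P6=5, P7=2) → (P0=5, P1=2, P2=9, P3=3, P4=3, P5=3, P6=6, P7=2)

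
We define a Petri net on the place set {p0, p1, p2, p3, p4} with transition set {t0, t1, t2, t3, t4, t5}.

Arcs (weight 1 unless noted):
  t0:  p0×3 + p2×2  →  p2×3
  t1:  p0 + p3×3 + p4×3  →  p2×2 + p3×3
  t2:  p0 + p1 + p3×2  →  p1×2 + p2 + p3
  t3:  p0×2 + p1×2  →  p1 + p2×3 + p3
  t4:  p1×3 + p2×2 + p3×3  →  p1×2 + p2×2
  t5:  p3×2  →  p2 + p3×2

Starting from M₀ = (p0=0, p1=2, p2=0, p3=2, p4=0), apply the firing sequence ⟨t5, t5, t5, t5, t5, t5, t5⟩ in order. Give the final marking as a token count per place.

step 1: fire t5:  (p0=0, p1=2, p2=0, p3=2, p4=0) → (p0=0, p1=2, p2=1, p3=2, p4=0)
step 2: fire t5:  (p0=0, p1=2, p2=1, p3=2, p4=0) → (p0=0, p1=2, p2=2, p3=2, p4=0)
step 3: fire t5:  (p0=0, p1=2, p2=2, p3=2, p4=0) → (p0=0, p1=2, p2=3, p3=2, p4=0)
step 4: fire t5:  (p0=0, p1=2, p2=3, p3=2, p4=0) → (p0=0, p1=2, p2=4, p3=2, p4=0)
step 5: fire t5:  (p0=0, p1=2, p2=4, p3=2, p4=0) → (p0=0, p1=2, p2=5, p3=2, p4=0)
step 6: fire t5:  (p0=0, p1=2, p2=5, p3=2, p4=0) → (p0=0, p1=2, p2=6, p3=2, p4=0)
step 7: fire t5:  (p0=0, p1=2, p2=6, p3=2, p4=0) → (p0=0, p1=2, p2=7, p3=2, p4=0)

(p0=0, p1=2, p2=7, p3=2, p4=0)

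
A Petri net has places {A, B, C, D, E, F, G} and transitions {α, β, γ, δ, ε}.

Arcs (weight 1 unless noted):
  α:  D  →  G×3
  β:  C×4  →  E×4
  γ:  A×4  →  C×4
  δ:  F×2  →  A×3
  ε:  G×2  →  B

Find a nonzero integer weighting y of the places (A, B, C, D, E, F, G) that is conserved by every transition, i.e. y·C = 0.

y = (A:2, B:0, C:2, D:0, E:2, F:3, G:0)

Incidence matrix C (rows=places, cols=transitions):
        α    β    γ    δ    ε
    A   0    0   -4    3    0
    B   0    0    0    0    1
    C   0   -4    4    0    0
    D  -1    0    0    0    0
    E   0    4    0    0    0
    F   0    0    0   -2    0
    G   3    0    0    0   -2

Candidate y = [2, 0, 2, 0, 2, 3, 0]; check y·C column-wise:
  col α: 2·0 + 2·0 + 0·-1 + 2·0 + 3·0 + 0·3 = 0
  col β: 2·0 + 2·-4 + 2·4 + 3·0 = 0
  col γ: 2·-4 + 2·4 + 2·0 + 3·0 = 0
  col δ: 2·3 + 2·0 + 2·0 + 3·-2 = 0
  col ε: 2·0 + 0·1 + 2·0 + 2·0 + 3·0 + 0·-2 = 0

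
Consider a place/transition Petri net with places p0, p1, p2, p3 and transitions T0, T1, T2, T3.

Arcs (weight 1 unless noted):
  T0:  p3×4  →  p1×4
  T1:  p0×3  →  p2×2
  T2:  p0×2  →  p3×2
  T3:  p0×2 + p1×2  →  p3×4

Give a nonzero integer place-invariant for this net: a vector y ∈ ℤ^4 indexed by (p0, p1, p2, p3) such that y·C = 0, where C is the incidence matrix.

Incidence matrix C (rows=places, cols=transitions):
       T0   T1   T2   T3
   p0   0   -3   -2   -2
   p1   4    0    0   -2
   p2   0    2    0    0
   p3  -4    0    2    4

Candidate y = [2, 2, 3, 2]; check y·C column-wise:
  col T0: 2·0 + 2·4 + 3·0 + 2·-4 = 0
  col T1: 2·-3 + 2·0 + 3·2 + 2·0 = 0
  col T2: 2·-2 + 2·0 + 3·0 + 2·2 = 0
  col T3: 2·-2 + 2·-2 + 3·0 + 2·4 = 0

y = (p0:2, p1:2, p2:3, p3:2)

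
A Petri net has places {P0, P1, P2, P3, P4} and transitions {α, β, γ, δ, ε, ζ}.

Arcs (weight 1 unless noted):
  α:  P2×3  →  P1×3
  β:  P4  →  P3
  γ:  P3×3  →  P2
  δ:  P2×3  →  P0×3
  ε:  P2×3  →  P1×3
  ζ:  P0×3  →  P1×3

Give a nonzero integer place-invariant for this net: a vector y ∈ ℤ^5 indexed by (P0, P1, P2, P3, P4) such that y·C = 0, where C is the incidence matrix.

Incidence matrix C (rows=places, cols=transitions):
        α    β    γ    δ    ε    ζ
   P0   0    0    0    3    0   -3
   P1   3    0    0    0    3    3
   P2  -3    0    1   -3   -3    0
   P3   0    1   -3    0    0    0
   P4   0   -1    0    0    0    0

Candidate y = [3, 3, 3, 1, 1]; check y·C column-wise:
  col α: 3·0 + 3·3 + 3·-3 + 1·0 + 1·0 = 0
  col β: 3·0 + 3·0 + 3·0 + 1·1 + 1·-1 = 0
  col γ: 3·0 + 3·0 + 3·1 + 1·-3 + 1·0 = 0
  col δ: 3·3 + 3·0 + 3·-3 + 1·0 + 1·0 = 0
  col ε: 3·0 + 3·3 + 3·-3 + 1·0 + 1·0 = 0
  col ζ: 3·-3 + 3·3 + 3·0 + 1·0 + 1·0 = 0

y = (P0:3, P1:3, P2:3, P3:1, P4:1)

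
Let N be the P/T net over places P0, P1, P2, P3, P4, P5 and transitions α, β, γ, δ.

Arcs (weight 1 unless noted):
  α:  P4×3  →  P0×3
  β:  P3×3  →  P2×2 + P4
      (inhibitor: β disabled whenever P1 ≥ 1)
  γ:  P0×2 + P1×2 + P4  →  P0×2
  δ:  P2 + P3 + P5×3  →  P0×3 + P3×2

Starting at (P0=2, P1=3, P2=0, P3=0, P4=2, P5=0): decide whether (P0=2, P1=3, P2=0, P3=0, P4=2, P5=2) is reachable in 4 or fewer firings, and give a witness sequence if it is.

NO — not reachable within 4 firings

depth 0: 1 marking
depth 1: 2 markings reached so far
depth 2: 2 markings reached so far
(frontier empty at depth 2; search complete)
target is not among the 2 markings reachable within 4 steps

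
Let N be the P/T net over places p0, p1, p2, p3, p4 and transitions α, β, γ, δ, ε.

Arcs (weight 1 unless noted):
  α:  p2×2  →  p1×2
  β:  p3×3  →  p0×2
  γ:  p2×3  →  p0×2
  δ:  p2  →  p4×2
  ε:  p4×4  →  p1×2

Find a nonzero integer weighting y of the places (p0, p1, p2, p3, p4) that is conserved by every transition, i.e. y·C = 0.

Incidence matrix C (rows=places, cols=transitions):
        α    β    γ    δ    ε
   p0   0    2    2    0    0
   p1   2    0    0    0    2
   p2  -2    0   -3   -1    0
   p3   0   -3    0    0    0
   p4   0    0    0    2   -4

Candidate y = [3, 2, 2, 2, 1]; check y·C column-wise:
  col α: 3·0 + 2·2 + 2·-2 + 2·0 + 1·0 = 0
  col β: 3·2 + 2·0 + 2·0 + 2·-3 + 1·0 = 0
  col γ: 3·2 + 2·0 + 2·-3 + 2·0 + 1·0 = 0
  col δ: 3·0 + 2·0 + 2·-1 + 2·0 + 1·2 = 0
  col ε: 3·0 + 2·2 + 2·0 + 2·0 + 1·-4 = 0

y = (p0:3, p1:2, p2:2, p3:2, p4:1)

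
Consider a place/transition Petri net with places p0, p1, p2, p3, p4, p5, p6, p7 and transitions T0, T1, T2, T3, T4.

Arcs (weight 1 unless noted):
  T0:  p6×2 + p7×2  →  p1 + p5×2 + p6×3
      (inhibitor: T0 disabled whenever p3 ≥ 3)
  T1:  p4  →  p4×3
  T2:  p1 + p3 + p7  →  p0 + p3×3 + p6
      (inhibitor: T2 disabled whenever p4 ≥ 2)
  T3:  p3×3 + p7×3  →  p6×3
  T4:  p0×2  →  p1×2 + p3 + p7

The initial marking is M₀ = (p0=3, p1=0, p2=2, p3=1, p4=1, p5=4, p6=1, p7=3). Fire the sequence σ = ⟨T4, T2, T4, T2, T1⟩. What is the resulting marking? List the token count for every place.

step 1: fire T4:  (p0=3, p1=0, p2=2, p3=1, p4=1, p5=4, p6=1, p7=3) → (p0=1, p1=2, p2=2, p3=2, p4=1, p5=4, p6=1, p7=4)
step 2: fire T2:  (p0=1, p1=2, p2=2, p3=2, p4=1, p5=4, p6=1, p7=4) → (p0=2, p1=1, p2=2, p3=4, p4=1, p5=4, p6=2, p7=3)
step 3: fire T4:  (p0=2, p1=1, p2=2, p3=4, p4=1, p5=4, p6=2, p7=3) → (p0=0, p1=3, p2=2, p3=5, p4=1, p5=4, p6=2, p7=4)
step 4: fire T2:  (p0=0, p1=3, p2=2, p3=5, p4=1, p5=4, p6=2, p7=4) → (p0=1, p1=2, p2=2, p3=7, p4=1, p5=4, p6=3, p7=3)
step 5: fire T1:  (p0=1, p1=2, p2=2, p3=7, p4=1, p5=4, p6=3, p7=3) → (p0=1, p1=2, p2=2, p3=7, p4=3, p5=4, p6=3, p7=3)

(p0=1, p1=2, p2=2, p3=7, p4=3, p5=4, p6=3, p7=3)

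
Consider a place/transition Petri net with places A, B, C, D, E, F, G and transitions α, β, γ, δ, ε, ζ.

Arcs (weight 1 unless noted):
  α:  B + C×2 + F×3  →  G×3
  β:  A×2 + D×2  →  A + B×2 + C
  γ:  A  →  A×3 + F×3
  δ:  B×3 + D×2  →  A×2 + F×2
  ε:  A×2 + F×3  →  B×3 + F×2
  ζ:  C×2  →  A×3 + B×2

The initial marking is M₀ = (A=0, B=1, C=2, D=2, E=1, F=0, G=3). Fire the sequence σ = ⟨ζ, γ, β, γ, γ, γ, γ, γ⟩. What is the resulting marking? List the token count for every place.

step 1: fire ζ:  (A=0, B=1, C=2, D=2, E=1, F=0, G=3) → (A=3, B=3, C=0, D=2, E=1, F=0, G=3)
step 2: fire γ:  (A=3, B=3, C=0, D=2, E=1, F=0, G=3) → (A=5, B=3, C=0, D=2, E=1, F=3, G=3)
step 3: fire β:  (A=5, B=3, C=0, D=2, E=1, F=3, G=3) → (A=4, B=5, C=1, D=0, E=1, F=3, G=3)
step 4: fire γ:  (A=4, B=5, C=1, D=0, E=1, F=3, G=3) → (A=6, B=5, C=1, D=0, E=1, F=6, G=3)
step 5: fire γ:  (A=6, B=5, C=1, D=0, E=1, F=6, G=3) → (A=8, B=5, C=1, D=0, E=1, F=9, G=3)
step 6: fire γ:  (A=8, B=5, C=1, D=0, E=1, F=9, G=3) → (A=10, B=5, C=1, D=0, E=1, F=12, G=3)
step 7: fire γ:  (A=10, B=5, C=1, D=0, E=1, F=12, G=3) → (A=12, B=5, C=1, D=0, E=1, F=15, G=3)
step 8: fire γ:  (A=12, B=5, C=1, D=0, E=1, F=15, G=3) → (A=14, B=5, C=1, D=0, E=1, F=18, G=3)

(A=14, B=5, C=1, D=0, E=1, F=18, G=3)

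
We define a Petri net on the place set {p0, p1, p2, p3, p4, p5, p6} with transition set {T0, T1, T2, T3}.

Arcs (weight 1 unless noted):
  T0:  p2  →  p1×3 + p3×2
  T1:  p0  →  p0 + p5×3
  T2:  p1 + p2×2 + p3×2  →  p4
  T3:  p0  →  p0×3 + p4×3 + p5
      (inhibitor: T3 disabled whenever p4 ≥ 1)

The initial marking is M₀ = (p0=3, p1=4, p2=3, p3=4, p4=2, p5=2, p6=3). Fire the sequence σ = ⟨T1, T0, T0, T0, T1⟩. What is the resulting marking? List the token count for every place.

(p0=3, p1=13, p2=0, p3=10, p4=2, p5=8, p6=3)

step 1: fire T1:  (p0=3, p1=4, p2=3, p3=4, p4=2, p5=2, p6=3) → (p0=3, p1=4, p2=3, p3=4, p4=2, p5=5, p6=3)
step 2: fire T0:  (p0=3, p1=4, p2=3, p3=4, p4=2, p5=5, p6=3) → (p0=3, p1=7, p2=2, p3=6, p4=2, p5=5, p6=3)
step 3: fire T0:  (p0=3, p1=7, p2=2, p3=6, p4=2, p5=5, p6=3) → (p0=3, p1=10, p2=1, p3=8, p4=2, p5=5, p6=3)
step 4: fire T0:  (p0=3, p1=10, p2=1, p3=8, p4=2, p5=5, p6=3) → (p0=3, p1=13, p2=0, p3=10, p4=2, p5=5, p6=3)
step 5: fire T1:  (p0=3, p1=13, p2=0, p3=10, p4=2, p5=5, p6=3) → (p0=3, p1=13, p2=0, p3=10, p4=2, p5=8, p6=3)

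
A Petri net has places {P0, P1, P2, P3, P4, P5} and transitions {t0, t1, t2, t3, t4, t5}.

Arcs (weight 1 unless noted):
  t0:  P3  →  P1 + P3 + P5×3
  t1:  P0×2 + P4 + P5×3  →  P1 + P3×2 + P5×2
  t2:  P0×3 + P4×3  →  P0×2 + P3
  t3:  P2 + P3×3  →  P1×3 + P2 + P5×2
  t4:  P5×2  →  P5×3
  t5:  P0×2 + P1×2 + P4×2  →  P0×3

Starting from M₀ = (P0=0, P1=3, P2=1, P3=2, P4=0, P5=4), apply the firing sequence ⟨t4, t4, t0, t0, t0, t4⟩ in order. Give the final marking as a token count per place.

(P0=0, P1=6, P2=1, P3=2, P4=0, P5=16)

step 1: fire t4:  (P0=0, P1=3, P2=1, P3=2, P4=0, P5=4) → (P0=0, P1=3, P2=1, P3=2, P4=0, P5=5)
step 2: fire t4:  (P0=0, P1=3, P2=1, P3=2, P4=0, P5=5) → (P0=0, P1=3, P2=1, P3=2, P4=0, P5=6)
step 3: fire t0:  (P0=0, P1=3, P2=1, P3=2, P4=0, P5=6) → (P0=0, P1=4, P2=1, P3=2, P4=0, P5=9)
step 4: fire t0:  (P0=0, P1=4, P2=1, P3=2, P4=0, P5=9) → (P0=0, P1=5, P2=1, P3=2, P4=0, P5=12)
step 5: fire t0:  (P0=0, P1=5, P2=1, P3=2, P4=0, P5=12) → (P0=0, P1=6, P2=1, P3=2, P4=0, P5=15)
step 6: fire t4:  (P0=0, P1=6, P2=1, P3=2, P4=0, P5=15) → (P0=0, P1=6, P2=1, P3=2, P4=0, P5=16)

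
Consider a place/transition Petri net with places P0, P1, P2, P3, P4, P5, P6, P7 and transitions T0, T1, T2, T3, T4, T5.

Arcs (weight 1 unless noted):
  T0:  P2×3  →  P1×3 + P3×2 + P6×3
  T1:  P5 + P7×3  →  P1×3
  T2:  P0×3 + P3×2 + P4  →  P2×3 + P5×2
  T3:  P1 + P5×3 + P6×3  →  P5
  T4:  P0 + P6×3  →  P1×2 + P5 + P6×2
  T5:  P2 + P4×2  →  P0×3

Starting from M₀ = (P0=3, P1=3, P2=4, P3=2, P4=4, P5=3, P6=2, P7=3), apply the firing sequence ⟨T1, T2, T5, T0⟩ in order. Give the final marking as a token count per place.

(P0=3, P1=9, P2=3, P3=2, P4=1, P5=4, P6=5, P7=0)

step 1: fire T1:  (P0=3, P1=3, P2=4, P3=2, P4=4, P5=3, P6=2, P7=3) → (P0=3, P1=6, P2=4, P3=2, P4=4, P5=2, P6=2, P7=0)
step 2: fire T2:  (P0=3, P1=6, P2=4, P3=2, P4=4, P5=2, P6=2, P7=0) → (P0=0, P1=6, P2=7, P3=0, P4=3, P5=4, P6=2, P7=0)
step 3: fire T5:  (P0=0, P1=6, P2=7, P3=0, P4=3, P5=4, P6=2, P7=0) → (P0=3, P1=6, P2=6, P3=0, P4=1, P5=4, P6=2, P7=0)
step 4: fire T0:  (P0=3, P1=6, P2=6, P3=0, P4=1, P5=4, P6=2, P7=0) → (P0=3, P1=9, P2=3, P3=2, P4=1, P5=4, P6=5, P7=0)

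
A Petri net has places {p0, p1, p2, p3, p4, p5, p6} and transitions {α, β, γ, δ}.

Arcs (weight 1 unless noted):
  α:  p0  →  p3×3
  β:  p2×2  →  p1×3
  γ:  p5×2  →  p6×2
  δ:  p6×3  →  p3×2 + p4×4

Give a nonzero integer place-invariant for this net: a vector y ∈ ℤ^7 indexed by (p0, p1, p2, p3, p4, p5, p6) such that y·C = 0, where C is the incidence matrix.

y = (p0:0, p1:2, p2:3, p3:0, p4:0, p5:0, p6:0)

Incidence matrix C (rows=places, cols=transitions):
        α    β    γ    δ
   p0  -1    0    0    0
   p1   0    3    0    0
   p2   0   -2    0    0
   p3   3    0    0    2
   p4   0    0    0    4
   p5   0    0   -2    0
   p6   0    0    2   -3

Candidate y = [0, 2, 3, 0, 0, 0, 0]; check y·C column-wise:
  col α: 0·-1 + 2·0 + 3·0 + 0·3 = 0
  col β: 2·3 + 3·-2 = 0
  col γ: 2·0 + 3·0 + 0·-2 + 0·2 = 0
  col δ: 2·0 + 3·0 + 0·2 + 0·4 + 0·-3 = 0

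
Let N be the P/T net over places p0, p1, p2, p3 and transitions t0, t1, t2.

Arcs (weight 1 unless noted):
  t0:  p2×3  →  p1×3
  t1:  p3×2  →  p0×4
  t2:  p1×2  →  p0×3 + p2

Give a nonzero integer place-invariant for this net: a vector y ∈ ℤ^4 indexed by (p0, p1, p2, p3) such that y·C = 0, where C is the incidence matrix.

y = (p0:1, p1:3, p2:3, p3:2)

Incidence matrix C (rows=places, cols=transitions):
       t0   t1   t2
   p0   0    4    3
   p1   3    0   -2
   p2  -3    0    1
   p3   0   -2    0

Candidate y = [1, 3, 3, 2]; check y·C column-wise:
  col t0: 1·0 + 3·3 + 3·-3 + 2·0 = 0
  col t1: 1·4 + 3·0 + 3·0 + 2·-2 = 0
  col t2: 1·3 + 3·-2 + 3·1 + 2·0 = 0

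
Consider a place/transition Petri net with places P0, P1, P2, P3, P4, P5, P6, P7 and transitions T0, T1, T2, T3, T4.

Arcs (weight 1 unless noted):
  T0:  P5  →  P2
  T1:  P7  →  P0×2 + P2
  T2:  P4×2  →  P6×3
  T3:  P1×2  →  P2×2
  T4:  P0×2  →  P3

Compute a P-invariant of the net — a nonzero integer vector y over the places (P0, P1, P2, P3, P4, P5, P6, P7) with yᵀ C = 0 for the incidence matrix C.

Incidence matrix C (rows=places, cols=transitions):
       T0   T1   T2   T3   T4
   P0   0    2    0    0   -2
   P1   0    0    0   -2    0
   P2   1    1    0    2    0
   P3   0    0    0    0    1
   P4   0    0   -2    0    0
   P5  -1    0    0    0    0
   P6   0    0    3    0    0
   P7   0   -1    0    0    0

Candidate y = [1, -2, -2, 2, 0, -2, 0, 0]; check y·C column-wise:
  col T0: 1·0 + -2·0 + -2·1 + 2·0 + -2·-1 = 0
  col T1: 1·2 + -2·0 + -2·1 + 2·0 + -2·0 + 0·-1 = 0
  col T2: 1·0 + -2·0 + -2·0 + 2·0 + 0·-2 + -2·0 + 0·3 = 0
  col T3: 1·0 + -2·-2 + -2·2 + 2·0 + -2·0 = 0
  col T4: 1·-2 + -2·0 + -2·0 + 2·1 + -2·0 = 0

y = (P0:1, P1:-2, P2:-2, P3:2, P4:0, P5:-2, P6:0, P7:0)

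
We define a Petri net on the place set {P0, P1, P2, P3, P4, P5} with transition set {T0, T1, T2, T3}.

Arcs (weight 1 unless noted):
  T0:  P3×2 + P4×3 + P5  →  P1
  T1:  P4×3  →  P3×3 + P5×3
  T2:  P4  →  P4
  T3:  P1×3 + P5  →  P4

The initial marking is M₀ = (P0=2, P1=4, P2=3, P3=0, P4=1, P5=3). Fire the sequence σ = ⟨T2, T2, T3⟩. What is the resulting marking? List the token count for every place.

step 1: fire T2:  (P0=2, P1=4, P2=3, P3=0, P4=1, P5=3) → (P0=2, P1=4, P2=3, P3=0, P4=1, P5=3)
step 2: fire T2:  (P0=2, P1=4, P2=3, P3=0, P4=1, P5=3) → (P0=2, P1=4, P2=3, P3=0, P4=1, P5=3)
step 3: fire T3:  (P0=2, P1=4, P2=3, P3=0, P4=1, P5=3) → (P0=2, P1=1, P2=3, P3=0, P4=2, P5=2)

(P0=2, P1=1, P2=3, P3=0, P4=2, P5=2)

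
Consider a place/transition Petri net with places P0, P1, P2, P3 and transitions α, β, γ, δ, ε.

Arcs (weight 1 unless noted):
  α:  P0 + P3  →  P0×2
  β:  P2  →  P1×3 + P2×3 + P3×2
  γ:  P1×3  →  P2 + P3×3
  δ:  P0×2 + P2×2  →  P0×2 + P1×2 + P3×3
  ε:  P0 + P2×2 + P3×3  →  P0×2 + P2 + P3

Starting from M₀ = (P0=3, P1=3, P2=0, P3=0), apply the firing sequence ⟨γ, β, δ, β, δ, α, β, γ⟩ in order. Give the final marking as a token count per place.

(P0=4, P1=10, P2=4, P3=17)

step 1: fire γ:  (P0=3, P1=3, P2=0, P3=0) → (P0=3, P1=0, P2=1, P3=3)
step 2: fire β:  (P0=3, P1=0, P2=1, P3=3) → (P0=3, P1=3, P2=3, P3=5)
step 3: fire δ:  (P0=3, P1=3, P2=3, P3=5) → (P0=3, P1=5, P2=1, P3=8)
step 4: fire β:  (P0=3, P1=5, P2=1, P3=8) → (P0=3, P1=8, P2=3, P3=10)
step 5: fire δ:  (P0=3, P1=8, P2=3, P3=10) → (P0=3, P1=10, P2=1, P3=13)
step 6: fire α:  (P0=3, P1=10, P2=1, P3=13) → (P0=4, P1=10, P2=1, P3=12)
step 7: fire β:  (P0=4, P1=10, P2=1, P3=12) → (P0=4, P1=13, P2=3, P3=14)
step 8: fire γ:  (P0=4, P1=13, P2=3, P3=14) → (P0=4, P1=10, P2=4, P3=17)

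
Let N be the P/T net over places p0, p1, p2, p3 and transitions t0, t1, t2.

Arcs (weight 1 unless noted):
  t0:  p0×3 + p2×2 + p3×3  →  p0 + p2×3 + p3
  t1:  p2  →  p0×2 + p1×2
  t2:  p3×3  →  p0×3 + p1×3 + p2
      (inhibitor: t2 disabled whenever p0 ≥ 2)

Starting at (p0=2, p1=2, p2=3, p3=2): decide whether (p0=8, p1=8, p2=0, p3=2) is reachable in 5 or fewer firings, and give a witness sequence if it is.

YES — reachable via ⟨t1, t1, t1⟩ (3 firings)

step 1: fire t1:  (p0=2, p1=2, p2=3, p3=2) → (p0=4, p1=4, p2=2, p3=2)
step 2: fire t1:  (p0=4, p1=4, p2=2, p3=2) → (p0=6, p1=6, p2=1, p3=2)
step 3: fire t1:  (p0=6, p1=6, p2=1, p3=2) → (p0=8, p1=8, p2=0, p3=2)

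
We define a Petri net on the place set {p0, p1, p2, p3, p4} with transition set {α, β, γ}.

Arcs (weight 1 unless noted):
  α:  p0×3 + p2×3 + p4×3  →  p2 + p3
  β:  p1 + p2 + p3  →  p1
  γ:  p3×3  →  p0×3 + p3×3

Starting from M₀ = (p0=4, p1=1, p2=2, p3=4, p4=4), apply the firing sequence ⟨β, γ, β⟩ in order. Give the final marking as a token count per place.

step 1: fire β:  (p0=4, p1=1, p2=2, p3=4, p4=4) → (p0=4, p1=1, p2=1, p3=3, p4=4)
step 2: fire γ:  (p0=4, p1=1, p2=1, p3=3, p4=4) → (p0=7, p1=1, p2=1, p3=3, p4=4)
step 3: fire β:  (p0=7, p1=1, p2=1, p3=3, p4=4) → (p0=7, p1=1, p2=0, p3=2, p4=4)

(p0=7, p1=1, p2=0, p3=2, p4=4)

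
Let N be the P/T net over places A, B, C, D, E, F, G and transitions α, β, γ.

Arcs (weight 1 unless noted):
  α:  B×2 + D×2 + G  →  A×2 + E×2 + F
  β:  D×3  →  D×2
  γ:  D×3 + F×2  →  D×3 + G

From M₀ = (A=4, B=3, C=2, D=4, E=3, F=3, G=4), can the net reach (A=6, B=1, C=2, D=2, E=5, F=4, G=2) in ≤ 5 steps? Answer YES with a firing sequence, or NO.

depth 0: 1 marking
depth 1: 4 markings reached so far
depth 2: 8 markings reached so far
depth 3: 11 markings reached so far
depth 4: 12 markings reached so far
depth 5: 12 markings reached so far
(frontier empty at depth 5; search complete)
target is not among the 12 markings reachable within 5 steps

NO — not reachable within 5 firings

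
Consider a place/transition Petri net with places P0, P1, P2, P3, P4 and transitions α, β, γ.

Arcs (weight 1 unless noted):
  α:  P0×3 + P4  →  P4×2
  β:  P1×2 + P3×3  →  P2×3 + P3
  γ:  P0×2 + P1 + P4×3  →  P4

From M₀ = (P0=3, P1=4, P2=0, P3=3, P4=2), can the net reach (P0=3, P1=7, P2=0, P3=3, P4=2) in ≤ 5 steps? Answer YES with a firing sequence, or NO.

depth 0: 1 marking
depth 1: 3 markings reached so far
depth 2: 4 markings reached so far
depth 3: 4 markings reached so far
(frontier empty at depth 3; search complete)
target is not among the 4 markings reachable within 5 steps

NO — not reachable within 5 firings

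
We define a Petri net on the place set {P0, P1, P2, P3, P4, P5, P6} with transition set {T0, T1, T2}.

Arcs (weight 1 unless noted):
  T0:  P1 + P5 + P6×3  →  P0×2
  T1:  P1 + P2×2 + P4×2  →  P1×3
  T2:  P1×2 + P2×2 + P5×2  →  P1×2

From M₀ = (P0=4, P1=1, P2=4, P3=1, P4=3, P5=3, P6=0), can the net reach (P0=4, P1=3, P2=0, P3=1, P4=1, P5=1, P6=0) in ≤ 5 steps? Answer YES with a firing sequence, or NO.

step 1: fire T1:  (P0=4, P1=1, P2=4, P3=1, P4=3, P5=3, P6=0) → (P0=4, P1=3, P2=2, P3=1, P4=1, P5=3, P6=0)
step 2: fire T2:  (P0=4, P1=3, P2=2, P3=1, P4=1, P5=3, P6=0) → (P0=4, P1=3, P2=0, P3=1, P4=1, P5=1, P6=0)

YES — reachable via ⟨T1, T2⟩ (2 firings)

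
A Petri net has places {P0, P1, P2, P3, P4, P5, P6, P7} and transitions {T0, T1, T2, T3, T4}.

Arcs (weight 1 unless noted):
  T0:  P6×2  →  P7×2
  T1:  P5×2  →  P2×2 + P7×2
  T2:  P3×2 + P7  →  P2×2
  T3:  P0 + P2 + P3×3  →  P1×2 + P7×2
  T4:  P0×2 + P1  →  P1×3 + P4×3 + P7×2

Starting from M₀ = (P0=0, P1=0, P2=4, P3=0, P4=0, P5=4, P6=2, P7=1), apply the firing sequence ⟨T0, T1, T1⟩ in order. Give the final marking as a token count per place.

(P0=0, P1=0, P2=8, P3=0, P4=0, P5=0, P6=0, P7=7)

step 1: fire T0:  (P0=0, P1=0, P2=4, P3=0, P4=0, P5=4, P6=2, P7=1) → (P0=0, P1=0, P2=4, P3=0, P4=0, P5=4, P6=0, P7=3)
step 2: fire T1:  (P0=0, P1=0, P2=4, P3=0, P4=0, P5=4, P6=0, P7=3) → (P0=0, P1=0, P2=6, P3=0, P4=0, P5=2, P6=0, P7=5)
step 3: fire T1:  (P0=0, P1=0, P2=6, P3=0, P4=0, P5=2, P6=0, P7=5) → (P0=0, P1=0, P2=8, P3=0, P4=0, P5=0, P6=0, P7=7)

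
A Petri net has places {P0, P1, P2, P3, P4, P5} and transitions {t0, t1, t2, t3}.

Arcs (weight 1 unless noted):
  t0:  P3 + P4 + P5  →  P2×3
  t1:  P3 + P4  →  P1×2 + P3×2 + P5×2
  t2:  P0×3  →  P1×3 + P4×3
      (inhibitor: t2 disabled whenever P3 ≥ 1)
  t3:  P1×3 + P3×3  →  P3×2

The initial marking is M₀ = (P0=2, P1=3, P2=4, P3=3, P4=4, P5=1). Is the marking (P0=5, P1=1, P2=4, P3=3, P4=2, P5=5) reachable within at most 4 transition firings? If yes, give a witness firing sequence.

depth 0: 1 marking
depth 1: 4 markings reached so far
depth 2: 8 markings reached so far
depth 3: 13 markings reached so far
depth 4: 21 markings reached so far
target is not among the 21 markings reachable within 4 steps

NO — not reachable within 4 firings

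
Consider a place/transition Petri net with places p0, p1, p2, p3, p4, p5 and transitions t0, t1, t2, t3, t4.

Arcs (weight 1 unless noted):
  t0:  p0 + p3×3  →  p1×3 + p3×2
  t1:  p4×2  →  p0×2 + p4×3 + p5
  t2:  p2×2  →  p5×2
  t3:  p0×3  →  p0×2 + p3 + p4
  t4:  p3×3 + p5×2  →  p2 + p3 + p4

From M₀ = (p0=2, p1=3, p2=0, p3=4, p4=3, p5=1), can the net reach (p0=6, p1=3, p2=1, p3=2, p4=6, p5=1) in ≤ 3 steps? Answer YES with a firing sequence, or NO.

step 1: fire t1:  (p0=2, p1=3, p2=0, p3=4, p4=3, p5=1) → (p0=4, p1=3, p2=0, p3=4, p4=4, p5=2)
step 2: fire t1:  (p0=4, p1=3, p2=0, p3=4, p4=4, p5=2) → (p0=6, p1=3, p2=0, p3=4, p4=5, p5=3)
step 3: fire t4:  (p0=6, p1=3, p2=0, p3=4, p4=5, p5=3) → (p0=6, p1=3, p2=1, p3=2, p4=6, p5=1)

YES — reachable via ⟨t1, t1, t4⟩ (3 firings)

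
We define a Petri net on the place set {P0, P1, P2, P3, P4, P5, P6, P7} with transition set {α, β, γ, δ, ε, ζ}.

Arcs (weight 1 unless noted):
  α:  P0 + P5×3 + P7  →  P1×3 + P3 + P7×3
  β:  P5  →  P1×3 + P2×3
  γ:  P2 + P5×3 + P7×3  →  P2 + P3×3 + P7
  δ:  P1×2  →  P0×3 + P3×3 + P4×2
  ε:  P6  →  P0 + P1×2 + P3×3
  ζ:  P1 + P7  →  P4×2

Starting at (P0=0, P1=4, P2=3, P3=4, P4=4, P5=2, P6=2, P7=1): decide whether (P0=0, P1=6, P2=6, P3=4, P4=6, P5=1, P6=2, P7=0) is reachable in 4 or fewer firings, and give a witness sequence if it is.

step 1: fire β:  (P0=0, P1=4, P2=3, P3=4, P4=4, P5=2, P6=2, P7=1) → (P0=0, P1=7, P2=6, P3=4, P4=4, P5=1, P6=2, P7=1)
step 2: fire ζ:  (P0=0, P1=7, P2=6, P3=4, P4=4, P5=1, P6=2, P7=1) → (P0=0, P1=6, P2=6, P3=4, P4=6, P5=1, P6=2, P7=0)

YES — reachable via ⟨β, ζ⟩ (2 firings)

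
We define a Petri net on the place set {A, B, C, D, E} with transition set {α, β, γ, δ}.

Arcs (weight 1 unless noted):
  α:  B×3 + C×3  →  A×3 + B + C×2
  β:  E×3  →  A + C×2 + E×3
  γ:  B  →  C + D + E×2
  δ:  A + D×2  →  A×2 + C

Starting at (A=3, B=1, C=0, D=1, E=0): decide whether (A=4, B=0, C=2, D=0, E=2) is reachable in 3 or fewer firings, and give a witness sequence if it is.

step 1: fire γ:  (A=3, B=1, C=0, D=1, E=0) → (A=3, B=0, C=1, D=2, E=2)
step 2: fire δ:  (A=3, B=0, C=1, D=2, E=2) → (A=4, B=0, C=2, D=0, E=2)

YES — reachable via ⟨γ, δ⟩ (2 firings)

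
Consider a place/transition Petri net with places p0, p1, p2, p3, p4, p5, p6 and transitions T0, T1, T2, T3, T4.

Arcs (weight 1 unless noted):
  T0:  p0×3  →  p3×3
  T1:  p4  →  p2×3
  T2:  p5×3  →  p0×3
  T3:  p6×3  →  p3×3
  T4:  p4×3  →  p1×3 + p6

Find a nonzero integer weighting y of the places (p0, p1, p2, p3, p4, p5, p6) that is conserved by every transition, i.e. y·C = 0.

y = (p0:0, p1:3, p2:1, p3:0, p4:3, p5:0, p6:0)

Incidence matrix C (rows=places, cols=transitions):
       T0   T1   T2   T3   T4
   p0  -3    0    3    0    0
   p1   0    0    0    0    3
   p2   0    3    0    0    0
   p3   3    0    0    3    0
   p4   0   -1    0    0   -3
   p5   0    0   -3    0    0
   p6   0    0    0   -3    1

Candidate y = [0, 3, 1, 0, 3, 0, 0]; check y·C column-wise:
  col T0: 0·-3 + 3·0 + 1·0 + 0·3 + 3·0 = 0
  col T1: 3·0 + 1·3 + 3·-1 = 0
  col T2: 0·3 + 3·0 + 1·0 + 3·0 + 0·-3 = 0
  col T3: 3·0 + 1·0 + 0·3 + 3·0 + 0·-3 = 0
  col T4: 3·3 + 1·0 + 3·-3 + 0·1 = 0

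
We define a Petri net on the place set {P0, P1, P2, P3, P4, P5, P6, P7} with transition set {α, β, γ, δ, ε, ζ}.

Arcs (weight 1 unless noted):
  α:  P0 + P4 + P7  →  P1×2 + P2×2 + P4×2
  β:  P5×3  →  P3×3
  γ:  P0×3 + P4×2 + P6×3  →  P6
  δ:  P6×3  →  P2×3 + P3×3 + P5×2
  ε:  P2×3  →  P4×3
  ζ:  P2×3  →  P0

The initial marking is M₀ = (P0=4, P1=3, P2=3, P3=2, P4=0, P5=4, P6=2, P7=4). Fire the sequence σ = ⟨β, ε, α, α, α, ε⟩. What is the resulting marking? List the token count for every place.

(P0=1, P1=9, P2=3, P3=5, P4=9, P5=1, P6=2, P7=1)

step 1: fire β:  (P0=4, P1=3, P2=3, P3=2, P4=0, P5=4, P6=2, P7=4) → (P0=4, P1=3, P2=3, P3=5, P4=0, P5=1, P6=2, P7=4)
step 2: fire ε:  (P0=4, P1=3, P2=3, P3=5, P4=0, P5=1, P6=2, P7=4) → (P0=4, P1=3, P2=0, P3=5, P4=3, P5=1, P6=2, P7=4)
step 3: fire α:  (P0=4, P1=3, P2=0, P3=5, P4=3, P5=1, P6=2, P7=4) → (P0=3, P1=5, P2=2, P3=5, P4=4, P5=1, P6=2, P7=3)
step 4: fire α:  (P0=3, P1=5, P2=2, P3=5, P4=4, P5=1, P6=2, P7=3) → (P0=2, P1=7, P2=4, P3=5, P4=5, P5=1, P6=2, P7=2)
step 5: fire α:  (P0=2, P1=7, P2=4, P3=5, P4=5, P5=1, P6=2, P7=2) → (P0=1, P1=9, P2=6, P3=5, P4=6, P5=1, P6=2, P7=1)
step 6: fire ε:  (P0=1, P1=9, P2=6, P3=5, P4=6, P5=1, P6=2, P7=1) → (P0=1, P1=9, P2=3, P3=5, P4=9, P5=1, P6=2, P7=1)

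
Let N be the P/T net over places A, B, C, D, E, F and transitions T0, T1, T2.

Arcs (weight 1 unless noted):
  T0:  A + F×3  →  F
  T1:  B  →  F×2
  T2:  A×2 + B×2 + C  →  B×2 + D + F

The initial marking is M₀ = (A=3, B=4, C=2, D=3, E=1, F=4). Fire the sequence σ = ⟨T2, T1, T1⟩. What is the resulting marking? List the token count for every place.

(A=1, B=2, C=1, D=4, E=1, F=9)

step 1: fire T2:  (A=3, B=4, C=2, D=3, E=1, F=4) → (A=1, B=4, C=1, D=4, E=1, F=5)
step 2: fire T1:  (A=1, B=4, C=1, D=4, E=1, F=5) → (A=1, B=3, C=1, D=4, E=1, F=7)
step 3: fire T1:  (A=1, B=3, C=1, D=4, E=1, F=7) → (A=1, B=2, C=1, D=4, E=1, F=9)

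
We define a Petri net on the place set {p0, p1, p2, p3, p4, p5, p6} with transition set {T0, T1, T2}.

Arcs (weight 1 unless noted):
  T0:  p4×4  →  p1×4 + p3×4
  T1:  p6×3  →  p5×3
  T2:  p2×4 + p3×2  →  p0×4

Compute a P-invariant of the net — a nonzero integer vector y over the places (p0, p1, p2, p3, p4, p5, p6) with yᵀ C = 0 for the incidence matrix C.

Incidence matrix C (rows=places, cols=transitions):
       T0   T1   T2
   p0   0    0    4
   p1   4    0    0
   p2   0    0   -4
   p3   4    0   -2
   p4  -4    0    0
   p5   0    3    0
   p6   0   -3    0

Candidate y = [1, 0, 1, 0, 0, 0, 0]; check y·C column-wise:
  col T0: 1·0 + 0·4 + 1·0 + 0·4 + 0·-4 = 0
  col T1: 1·0 + 1·0 + 0·3 + 0·-3 = 0
  col T2: 1·4 + 1·-4 + 0·-2 = 0

y = (p0:1, p1:0, p2:1, p3:0, p4:0, p5:0, p6:0)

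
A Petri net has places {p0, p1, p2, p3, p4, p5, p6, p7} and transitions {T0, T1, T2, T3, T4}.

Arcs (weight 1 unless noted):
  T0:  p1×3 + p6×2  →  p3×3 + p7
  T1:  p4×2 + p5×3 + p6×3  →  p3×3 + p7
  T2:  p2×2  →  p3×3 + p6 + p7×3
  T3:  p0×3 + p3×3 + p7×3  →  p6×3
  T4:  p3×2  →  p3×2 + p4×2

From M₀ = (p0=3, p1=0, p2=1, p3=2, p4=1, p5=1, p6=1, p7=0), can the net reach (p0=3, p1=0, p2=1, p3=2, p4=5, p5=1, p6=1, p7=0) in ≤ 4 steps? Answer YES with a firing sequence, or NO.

step 1: fire T4:  (p0=3, p1=0, p2=1, p3=2, p4=1, p5=1, p6=1, p7=0) → (p0=3, p1=0, p2=1, p3=2, p4=3, p5=1, p6=1, p7=0)
step 2: fire T4:  (p0=3, p1=0, p2=1, p3=2, p4=3, p5=1, p6=1, p7=0) → (p0=3, p1=0, p2=1, p3=2, p4=5, p5=1, p6=1, p7=0)

YES — reachable via ⟨T4, T4⟩ (2 firings)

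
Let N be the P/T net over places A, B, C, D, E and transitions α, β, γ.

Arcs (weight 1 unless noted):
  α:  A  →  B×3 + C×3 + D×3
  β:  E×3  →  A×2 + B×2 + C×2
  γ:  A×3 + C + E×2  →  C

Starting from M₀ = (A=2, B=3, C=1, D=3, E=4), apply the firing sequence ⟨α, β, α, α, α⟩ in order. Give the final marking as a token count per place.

step 1: fire α:  (A=2, B=3, C=1, D=3, E=4) → (A=1, B=6, C=4, D=6, E=4)
step 2: fire β:  (A=1, B=6, C=4, D=6, E=4) → (A=3, B=8, C=6, D=6, E=1)
step 3: fire α:  (A=3, B=8, C=6, D=6, E=1) → (A=2, B=11, C=9, D=9, E=1)
step 4: fire α:  (A=2, B=11, C=9, D=9, E=1) → (A=1, B=14, C=12, D=12, E=1)
step 5: fire α:  (A=1, B=14, C=12, D=12, E=1) → (A=0, B=17, C=15, D=15, E=1)

(A=0, B=17, C=15, D=15, E=1)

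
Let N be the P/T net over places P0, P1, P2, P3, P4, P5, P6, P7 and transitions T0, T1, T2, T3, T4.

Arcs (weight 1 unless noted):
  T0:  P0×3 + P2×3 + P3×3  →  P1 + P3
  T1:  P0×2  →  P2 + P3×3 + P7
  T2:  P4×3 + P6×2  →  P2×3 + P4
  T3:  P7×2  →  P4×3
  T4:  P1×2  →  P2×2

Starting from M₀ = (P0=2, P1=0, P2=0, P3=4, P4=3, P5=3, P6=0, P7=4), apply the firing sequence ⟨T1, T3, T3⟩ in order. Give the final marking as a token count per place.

(P0=0, P1=0, P2=1, P3=7, P4=9, P5=3, P6=0, P7=1)

step 1: fire T1:  (P0=2, P1=0, P2=0, P3=4, P4=3, P5=3, P6=0, P7=4) → (P0=0, P1=0, P2=1, P3=7, P4=3, P5=3, P6=0, P7=5)
step 2: fire T3:  (P0=0, P1=0, P2=1, P3=7, P4=3, P5=3, P6=0, P7=5) → (P0=0, P1=0, P2=1, P3=7, P4=6, P5=3, P6=0, P7=3)
step 3: fire T3:  (P0=0, P1=0, P2=1, P3=7, P4=6, P5=3, P6=0, P7=3) → (P0=0, P1=0, P2=1, P3=7, P4=9, P5=3, P6=0, P7=1)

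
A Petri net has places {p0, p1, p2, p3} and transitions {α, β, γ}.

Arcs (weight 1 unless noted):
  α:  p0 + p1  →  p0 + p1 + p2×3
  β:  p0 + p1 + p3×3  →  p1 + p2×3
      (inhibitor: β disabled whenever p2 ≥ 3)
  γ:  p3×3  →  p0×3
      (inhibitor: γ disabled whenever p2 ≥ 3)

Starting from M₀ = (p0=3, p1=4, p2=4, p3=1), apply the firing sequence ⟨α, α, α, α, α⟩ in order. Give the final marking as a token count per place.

(p0=3, p1=4, p2=19, p3=1)

step 1: fire α:  (p0=3, p1=4, p2=4, p3=1) → (p0=3, p1=4, p2=7, p3=1)
step 2: fire α:  (p0=3, p1=4, p2=7, p3=1) → (p0=3, p1=4, p2=10, p3=1)
step 3: fire α:  (p0=3, p1=4, p2=10, p3=1) → (p0=3, p1=4, p2=13, p3=1)
step 4: fire α:  (p0=3, p1=4, p2=13, p3=1) → (p0=3, p1=4, p2=16, p3=1)
step 5: fire α:  (p0=3, p1=4, p2=16, p3=1) → (p0=3, p1=4, p2=19, p3=1)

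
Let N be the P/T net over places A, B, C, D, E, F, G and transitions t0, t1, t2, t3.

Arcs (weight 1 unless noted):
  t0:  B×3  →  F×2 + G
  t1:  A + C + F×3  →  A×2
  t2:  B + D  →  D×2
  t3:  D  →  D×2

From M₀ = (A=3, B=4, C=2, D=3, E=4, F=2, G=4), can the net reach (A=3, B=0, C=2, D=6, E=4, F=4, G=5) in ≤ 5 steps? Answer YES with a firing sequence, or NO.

YES — reachable via ⟨t0, t2, t3, t3⟩ (4 firings)

step 1: fire t0:  (A=3, B=4, C=2, D=3, E=4, F=2, G=4) → (A=3, B=1, C=2, D=3, E=4, F=4, G=5)
step 2: fire t2:  (A=3, B=1, C=2, D=3, E=4, F=4, G=5) → (A=3, B=0, C=2, D=4, E=4, F=4, G=5)
step 3: fire t3:  (A=3, B=0, C=2, D=4, E=4, F=4, G=5) → (A=3, B=0, C=2, D=5, E=4, F=4, G=5)
step 4: fire t3:  (A=3, B=0, C=2, D=5, E=4, F=4, G=5) → (A=3, B=0, C=2, D=6, E=4, F=4, G=5)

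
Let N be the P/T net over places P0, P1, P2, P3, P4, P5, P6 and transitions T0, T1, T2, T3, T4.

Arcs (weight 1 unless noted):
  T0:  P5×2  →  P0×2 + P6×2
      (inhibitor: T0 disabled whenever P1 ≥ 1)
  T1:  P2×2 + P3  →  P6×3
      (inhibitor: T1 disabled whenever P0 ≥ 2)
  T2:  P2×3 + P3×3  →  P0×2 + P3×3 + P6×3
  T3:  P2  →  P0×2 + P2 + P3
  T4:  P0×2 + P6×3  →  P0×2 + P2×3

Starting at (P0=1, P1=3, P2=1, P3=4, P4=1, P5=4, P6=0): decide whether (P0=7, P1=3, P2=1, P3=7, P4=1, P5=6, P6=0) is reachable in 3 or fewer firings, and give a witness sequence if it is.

depth 0: 1 marking
depth 1: 2 markings reached so far
depth 2: 3 markings reached so far
depth 3: 4 markings reached so far
target is not among the 4 markings reachable within 3 steps

NO — not reachable within 3 firings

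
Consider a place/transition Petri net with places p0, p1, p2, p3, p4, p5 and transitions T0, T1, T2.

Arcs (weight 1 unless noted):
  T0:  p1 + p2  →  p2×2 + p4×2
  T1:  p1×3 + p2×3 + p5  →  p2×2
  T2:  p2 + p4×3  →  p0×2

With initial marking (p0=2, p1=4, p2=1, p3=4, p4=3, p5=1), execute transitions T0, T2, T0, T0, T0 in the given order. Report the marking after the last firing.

(p0=4, p1=0, p2=4, p3=4, p4=8, p5=1)

step 1: fire T0:  (p0=2, p1=4, p2=1, p3=4, p4=3, p5=1) → (p0=2, p1=3, p2=2, p3=4, p4=5, p5=1)
step 2: fire T2:  (p0=2, p1=3, p2=2, p3=4, p4=5, p5=1) → (p0=4, p1=3, p2=1, p3=4, p4=2, p5=1)
step 3: fire T0:  (p0=4, p1=3, p2=1, p3=4, p4=2, p5=1) → (p0=4, p1=2, p2=2, p3=4, p4=4, p5=1)
step 4: fire T0:  (p0=4, p1=2, p2=2, p3=4, p4=4, p5=1) → (p0=4, p1=1, p2=3, p3=4, p4=6, p5=1)
step 5: fire T0:  (p0=4, p1=1, p2=3, p3=4, p4=6, p5=1) → (p0=4, p1=0, p2=4, p3=4, p4=8, p5=1)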